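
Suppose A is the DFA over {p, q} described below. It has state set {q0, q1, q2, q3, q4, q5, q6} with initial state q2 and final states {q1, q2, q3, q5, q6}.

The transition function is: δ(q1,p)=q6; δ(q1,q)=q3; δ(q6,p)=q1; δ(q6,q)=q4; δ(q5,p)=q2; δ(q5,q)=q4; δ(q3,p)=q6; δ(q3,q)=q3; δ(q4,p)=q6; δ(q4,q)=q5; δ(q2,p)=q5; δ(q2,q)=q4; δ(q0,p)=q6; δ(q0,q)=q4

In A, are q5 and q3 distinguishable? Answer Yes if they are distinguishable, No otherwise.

Yes

First remove the unreachable states {q0}; 6 states remain.
P0 = {q1,q2,q3,q5,q6} | {q4}.
Refine {q1,q2,q3,q5,q6} on symbol q: members go to different blocks, giving {q2,q5,q6} and {q1,q3}.
Split {q2,q5,q6} by δ(·,p) → {q2,q5} and {q6}.
Stable partition: {q2,q5} | {q4} | {q1,q3} | {q6} — 4 equivalence classes.
q5 and q3 end up in different blocks, so they are distinguishable. For instance, the string 'q' is accepted from only q3.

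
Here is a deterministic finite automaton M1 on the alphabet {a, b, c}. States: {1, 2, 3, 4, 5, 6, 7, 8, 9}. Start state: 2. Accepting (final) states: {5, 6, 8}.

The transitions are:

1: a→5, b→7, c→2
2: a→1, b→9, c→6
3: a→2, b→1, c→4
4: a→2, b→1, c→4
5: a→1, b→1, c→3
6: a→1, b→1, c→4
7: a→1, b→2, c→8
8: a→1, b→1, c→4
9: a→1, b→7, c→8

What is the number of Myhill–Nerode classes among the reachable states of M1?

4

All states are reachable from the start state.
Start with accepting vs non-accepting: {5,6,8} | {1,2,3,4,7,9}.
On input a, block {1,2,3,4,7,9} splits into {2,3,4,7,9} and {1}.
Refine {2,3,4,7,9} on symbol a: members go to different blocks, giving {2,7,9} and {3,4}.
Stable partition: {5,6,8} | {2,7,9} | {1} | {3,4} — 4 equivalence classes.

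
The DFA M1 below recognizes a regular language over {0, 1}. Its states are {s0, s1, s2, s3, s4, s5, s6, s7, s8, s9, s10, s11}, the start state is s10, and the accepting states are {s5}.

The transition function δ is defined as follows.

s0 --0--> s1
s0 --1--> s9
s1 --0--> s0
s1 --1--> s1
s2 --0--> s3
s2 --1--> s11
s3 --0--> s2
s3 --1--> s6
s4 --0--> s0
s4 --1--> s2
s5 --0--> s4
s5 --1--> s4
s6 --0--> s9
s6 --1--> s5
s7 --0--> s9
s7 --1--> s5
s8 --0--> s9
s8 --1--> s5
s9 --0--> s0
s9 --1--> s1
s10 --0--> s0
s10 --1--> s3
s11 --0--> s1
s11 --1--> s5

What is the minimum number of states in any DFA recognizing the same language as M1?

Reachable states from the start: {s0,s1,s2,s3,s4,s5,s6,s9,s10,s11}. Unreachable: {s7,s8} — drop them.
Initial partition by acceptance: {s5} | {s0,s1,s2,s3,s4,s6,s9,s10,s11}.
Split {s0,s1,s2,s3,s4,s6,s9,s10,s11} by δ(·,1) → {s0,s1,s2,s3,s4,s9,s10} and {s6,s11}.
Refine {s0,s1,s2,s3,s4,s9,s10} on symbol 1: members go to different blocks, giving {s0,s1,s4,s9,s10} and {s2,s3}.
On input 1, block {s0,s1,s4,s9,s10} splits into {s0,s1,s9} and {s4,s10}.
No further refinement is possible. Final partition (5 blocks): {s5} | {s0,s1,s9} | {s6,s11} | {s2,s3} | {s4,s10}.

5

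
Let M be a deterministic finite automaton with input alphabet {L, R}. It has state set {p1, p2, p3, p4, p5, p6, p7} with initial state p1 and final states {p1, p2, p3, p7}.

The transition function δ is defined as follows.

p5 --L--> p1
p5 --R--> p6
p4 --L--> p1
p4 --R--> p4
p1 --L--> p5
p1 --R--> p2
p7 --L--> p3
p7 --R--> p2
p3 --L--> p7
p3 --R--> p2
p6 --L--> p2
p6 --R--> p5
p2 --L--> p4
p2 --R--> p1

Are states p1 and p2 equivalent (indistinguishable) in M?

Reachable states from the start: {p1,p2,p4,p5,p6}. Unreachable: {p3,p7} — drop them.
P0 = {p1,p2} | {p4,p5,p6}.
No further refinement is possible. Final partition (2 blocks): {p1,p2} | {p4,p5,p6}.
p1 and p2 lie in the same block of the stable partition, so they are equivalent — no string distinguishes them.

Yes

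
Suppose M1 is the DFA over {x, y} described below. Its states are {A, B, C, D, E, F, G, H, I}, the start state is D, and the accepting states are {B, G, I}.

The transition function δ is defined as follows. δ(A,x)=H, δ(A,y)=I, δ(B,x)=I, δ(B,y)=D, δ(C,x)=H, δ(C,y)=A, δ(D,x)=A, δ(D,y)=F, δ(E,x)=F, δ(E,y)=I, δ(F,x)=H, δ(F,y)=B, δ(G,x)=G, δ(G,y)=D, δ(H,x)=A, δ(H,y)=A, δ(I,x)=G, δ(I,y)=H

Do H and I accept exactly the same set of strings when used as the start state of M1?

Reachable states from the start: {A,B,D,F,G,H,I}. Unreachable: {C,E} — drop them.
P0 = {B,G,I} | {A,D,F,H}.
Split {A,D,F,H} by δ(·,y) → {A,F} and {D,H}.
No further refinement is possible. Final partition (3 blocks): {B,G,I} | {A,F} | {D,H}.
H and I end up in different blocks, so they are distinguishable. For instance, the string 'ε' is accepted from only I.

No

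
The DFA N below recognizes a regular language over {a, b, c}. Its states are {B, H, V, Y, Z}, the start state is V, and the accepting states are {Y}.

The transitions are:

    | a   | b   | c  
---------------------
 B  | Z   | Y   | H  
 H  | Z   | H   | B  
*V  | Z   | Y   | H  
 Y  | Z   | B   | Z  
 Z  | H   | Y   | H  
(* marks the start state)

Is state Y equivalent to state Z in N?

Every state is reachable, so we keep all 5.
Start with accepting vs non-accepting: {Y} | {B,H,V,Z}.
Refine {B,H,V,Z} on symbol b: members go to different blocks, giving {B,V,Z} and {H}.
Split {B,V,Z} by δ(·,a) → {B,V} and {Z}.
The partition is now stable with 4 blocks: {Y} | {B,V} | {H} | {Z}.
Y and Z end up in different blocks, so they are distinguishable. For instance, the string 'ε' is accepted from only Y.

No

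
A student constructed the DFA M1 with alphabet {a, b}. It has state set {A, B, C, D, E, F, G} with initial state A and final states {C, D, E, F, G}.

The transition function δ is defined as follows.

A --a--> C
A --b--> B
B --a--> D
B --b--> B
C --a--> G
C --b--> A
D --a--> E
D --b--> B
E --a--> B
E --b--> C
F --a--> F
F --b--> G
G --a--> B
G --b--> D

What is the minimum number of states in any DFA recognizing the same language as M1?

States {F} cannot be reached from the start state, so discard them.
Initial partition by acceptance: {C,D,E,G} | {A,B}.
Split {C,D,E,G} by δ(·,a) → {C,D} and {E,G}.
No further refinement is possible. Final partition (3 blocks): {C,D} | {A,B} | {E,G}.

3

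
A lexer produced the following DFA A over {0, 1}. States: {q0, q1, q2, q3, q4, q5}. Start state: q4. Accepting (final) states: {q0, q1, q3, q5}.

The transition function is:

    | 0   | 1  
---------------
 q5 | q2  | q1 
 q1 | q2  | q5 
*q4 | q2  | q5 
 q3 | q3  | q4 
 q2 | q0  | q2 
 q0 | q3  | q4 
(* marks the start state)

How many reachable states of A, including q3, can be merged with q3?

All states are reachable from the start state.
P0 = {q0,q1,q3,q5} | {q2,q4}.
Refine {q0,q1,q3,q5} on symbol 0: members go to different blocks, giving {q0,q3} and {q1,q5}.
On input 0, block {q2,q4} splits into {q2} and {q4}.
Stable partition: {q0,q3} | {q2} | {q1,q5} | {q4} — 4 equivalence classes.
The equivalence class containing q3 is {q0,q3}, of size 2.

2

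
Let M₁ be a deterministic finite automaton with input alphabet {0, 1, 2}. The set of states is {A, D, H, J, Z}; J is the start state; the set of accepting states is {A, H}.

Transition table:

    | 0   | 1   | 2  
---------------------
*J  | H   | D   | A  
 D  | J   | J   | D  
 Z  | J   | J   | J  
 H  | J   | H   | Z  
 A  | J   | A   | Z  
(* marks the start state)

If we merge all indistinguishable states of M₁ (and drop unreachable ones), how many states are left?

Every state is reachable, so we keep all 5.
Initial partition by acceptance: {A,H} | {D,J,Z}.
On input 0, block {D,J,Z} splits into {D,Z} and {J}.
On input 2, block {D,Z} splits into {Z} and {D}.
Stable partition: {A,H} | {Z} | {J} | {D} — 4 equivalence classes.

4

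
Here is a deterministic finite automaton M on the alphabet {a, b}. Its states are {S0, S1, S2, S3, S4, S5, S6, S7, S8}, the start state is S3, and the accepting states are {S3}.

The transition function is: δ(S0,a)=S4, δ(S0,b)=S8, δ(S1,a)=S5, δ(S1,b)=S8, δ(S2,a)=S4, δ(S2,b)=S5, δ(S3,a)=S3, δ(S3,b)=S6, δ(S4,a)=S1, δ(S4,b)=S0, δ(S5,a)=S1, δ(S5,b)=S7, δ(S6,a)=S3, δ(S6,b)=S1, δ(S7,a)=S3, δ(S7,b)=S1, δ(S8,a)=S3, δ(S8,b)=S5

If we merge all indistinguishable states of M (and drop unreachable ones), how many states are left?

3

Reachable states from the start: {S1,S3,S5,S6,S7,S8}. Unreachable: {S0,S2,S4} — drop them.
Initial partition by acceptance: {S3} | {S1,S5,S6,S7,S8}.
Split {S1,S5,S6,S7,S8} by δ(·,a) → {S6,S7,S8} and {S1,S5}.
The partition is now stable with 3 blocks: {S3} | {S6,S7,S8} | {S1,S5}.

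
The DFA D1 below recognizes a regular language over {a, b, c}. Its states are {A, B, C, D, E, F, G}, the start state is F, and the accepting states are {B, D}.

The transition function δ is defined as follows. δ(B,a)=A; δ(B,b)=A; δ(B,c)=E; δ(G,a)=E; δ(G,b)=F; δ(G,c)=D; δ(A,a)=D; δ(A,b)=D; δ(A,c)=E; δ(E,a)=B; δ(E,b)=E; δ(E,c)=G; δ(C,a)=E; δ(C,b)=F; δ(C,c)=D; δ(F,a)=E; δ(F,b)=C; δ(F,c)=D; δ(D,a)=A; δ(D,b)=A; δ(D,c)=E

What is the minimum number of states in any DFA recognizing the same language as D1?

Initial partition by acceptance: {B,D} | {A,C,E,F,G}.
Split {A,C,E,F,G} by δ(·,a) → {C,F,G} and {A,E}.
Split {A,E} by δ(·,b) → {A} and {E}.
The partition is now stable with 4 blocks: {B,D} | {C,F,G} | {A} | {E}.

4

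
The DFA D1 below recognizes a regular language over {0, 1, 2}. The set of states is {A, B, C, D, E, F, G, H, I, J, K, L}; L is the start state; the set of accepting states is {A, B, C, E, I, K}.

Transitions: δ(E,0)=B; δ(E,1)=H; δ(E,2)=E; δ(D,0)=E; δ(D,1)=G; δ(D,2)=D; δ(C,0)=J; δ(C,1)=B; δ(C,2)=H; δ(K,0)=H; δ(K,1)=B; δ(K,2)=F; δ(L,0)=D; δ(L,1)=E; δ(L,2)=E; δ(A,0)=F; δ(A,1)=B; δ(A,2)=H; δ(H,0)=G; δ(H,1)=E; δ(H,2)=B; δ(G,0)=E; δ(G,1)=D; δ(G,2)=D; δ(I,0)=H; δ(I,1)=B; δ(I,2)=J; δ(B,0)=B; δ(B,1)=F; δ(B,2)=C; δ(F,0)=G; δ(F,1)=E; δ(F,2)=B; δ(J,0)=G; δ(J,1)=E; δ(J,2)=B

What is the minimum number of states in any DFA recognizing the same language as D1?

6

Reachable states from the start: {B,C,D,E,F,G,H,J,L}. Unreachable: {A,I,K} — drop them.
P0 = {B,C,E} | {D,F,G,H,J,L}.
Refine {B,C,E} on symbol 0: members go to different blocks, giving {B,E} and {C}.
Refine {B,E} on symbol 2: members go to different blocks, giving {B} and {E}.
On input 0, block {D,F,G,H,J,L} splits into {F,H,J,L} and {D,G}.
Refine {F,H,J,L} on symbol 2: members go to different blocks, giving {F,H,J} and {L}.
Stable partition: {B} | {F,H,J} | {C} | {E} | {D,G} | {L} — 6 equivalence classes.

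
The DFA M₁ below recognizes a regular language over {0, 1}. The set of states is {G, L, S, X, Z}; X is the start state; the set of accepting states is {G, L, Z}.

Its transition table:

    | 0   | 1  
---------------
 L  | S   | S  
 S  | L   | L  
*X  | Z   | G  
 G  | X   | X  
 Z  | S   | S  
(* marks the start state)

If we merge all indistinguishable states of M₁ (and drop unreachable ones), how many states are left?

2

All states are reachable from the start state.
Initial partition by acceptance: {G,L,Z} | {S,X}.
No further refinement is possible. Final partition (2 blocks): {G,L,Z} | {S,X}.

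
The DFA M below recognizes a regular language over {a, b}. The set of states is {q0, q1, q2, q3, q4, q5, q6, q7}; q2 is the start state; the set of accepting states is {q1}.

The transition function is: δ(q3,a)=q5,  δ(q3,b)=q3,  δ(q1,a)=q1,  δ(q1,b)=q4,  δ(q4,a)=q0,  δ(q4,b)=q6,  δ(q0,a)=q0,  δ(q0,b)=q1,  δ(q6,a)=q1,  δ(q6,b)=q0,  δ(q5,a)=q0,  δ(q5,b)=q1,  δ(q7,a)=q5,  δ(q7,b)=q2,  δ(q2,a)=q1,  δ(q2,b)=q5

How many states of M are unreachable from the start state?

2

BFS from q2 reaches {q0, q1, q2, q4, q5, q6}; the 2 state(s) q3, q7 are never visited.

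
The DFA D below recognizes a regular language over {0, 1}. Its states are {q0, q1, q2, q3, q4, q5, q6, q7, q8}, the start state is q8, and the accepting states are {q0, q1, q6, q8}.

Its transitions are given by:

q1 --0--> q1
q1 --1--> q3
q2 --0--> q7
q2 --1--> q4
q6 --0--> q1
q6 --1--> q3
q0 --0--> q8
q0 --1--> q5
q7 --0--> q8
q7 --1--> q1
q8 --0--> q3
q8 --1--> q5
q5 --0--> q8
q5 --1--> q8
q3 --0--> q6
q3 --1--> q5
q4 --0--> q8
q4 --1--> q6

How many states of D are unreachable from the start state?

4

No path from q8 leads to q0, q2, q4, q7; the other 5 states are all reachable.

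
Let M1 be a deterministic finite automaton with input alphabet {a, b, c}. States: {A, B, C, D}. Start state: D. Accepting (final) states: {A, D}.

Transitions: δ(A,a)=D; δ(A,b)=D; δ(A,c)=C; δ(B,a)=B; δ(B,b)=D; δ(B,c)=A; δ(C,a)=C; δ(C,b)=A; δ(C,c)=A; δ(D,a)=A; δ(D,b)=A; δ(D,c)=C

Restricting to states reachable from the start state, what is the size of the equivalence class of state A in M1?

Reachable states from the start: {A,C,D}. Unreachable: {B} — drop them.
P0 = {A,D} | {C}.
Stable partition: {A,D} | {C} — 2 equivalence classes.
State A belongs to the block {A,D}, which has 2 states.

2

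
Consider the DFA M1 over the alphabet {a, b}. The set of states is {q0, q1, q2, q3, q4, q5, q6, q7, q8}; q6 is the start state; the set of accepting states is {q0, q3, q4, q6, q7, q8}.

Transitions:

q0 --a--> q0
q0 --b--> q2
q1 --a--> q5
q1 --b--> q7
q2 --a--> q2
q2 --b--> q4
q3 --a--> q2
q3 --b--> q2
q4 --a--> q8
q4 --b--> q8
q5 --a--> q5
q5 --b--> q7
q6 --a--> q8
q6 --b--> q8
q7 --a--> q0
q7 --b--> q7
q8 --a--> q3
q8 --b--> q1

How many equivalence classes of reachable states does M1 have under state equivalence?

Every state is reachable, so we keep all 9.
Initial partition by acceptance: {q0,q3,q4,q6,q7,q8} | {q1,q2,q5}.
Split {q0,q3,q4,q6,q7,q8} by δ(·,a) → {q0,q4,q6,q7,q8} and {q3}.
Refine {q0,q4,q6,q7,q8} on symbol a: members go to different blocks, giving {q0,q4,q6,q7} and {q8}.
Split {q0,q4,q6,q7} by δ(·,a) → {q0,q7} and {q4,q6}.
Refine {q0,q7} on symbol b: members go to different blocks, giving {q0} and {q7}.
Refine {q1,q2,q5} on symbol b: members go to different blocks, giving {q1,q5} and {q2}.
Stable partition: {q0} | {q1,q5} | {q3} | {q8} | {q4,q6} | {q7} | {q2} — 7 equivalence classes.

7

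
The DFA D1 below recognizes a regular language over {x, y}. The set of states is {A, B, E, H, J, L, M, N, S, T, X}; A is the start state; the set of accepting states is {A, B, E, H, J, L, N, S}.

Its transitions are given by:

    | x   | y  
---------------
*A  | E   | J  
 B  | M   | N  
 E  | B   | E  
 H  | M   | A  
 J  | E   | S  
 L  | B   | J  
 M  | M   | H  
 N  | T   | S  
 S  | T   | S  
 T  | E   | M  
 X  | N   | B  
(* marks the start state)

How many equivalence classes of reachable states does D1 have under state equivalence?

Reachable states from the start: {A,B,E,H,J,M,N,S,T}. Unreachable: {L,X} — drop them.
Start with accepting vs non-accepting: {A,B,E,H,J,N,S} | {M,T}.
Refine {A,B,E,H,J,N,S} on symbol x: members go to different blocks, giving {B,H,N,S} and {A,E,J}.
Split {B,H,N,S} by δ(·,y) → {B,N,S} and {H}.
Split {M,T} by δ(·,x) → {M} and {T}.
Split {B,N,S} by δ(·,x) → {N,S} and {B}.
Split {A,E,J} by δ(·,x) → {A,J} and {E}.
Split {A,J} by δ(·,y) → {J} and {A}.
No further refinement is possible. Final partition (8 blocks): {N,S} | {M} | {J} | {H} | {T} | {B} | {E} | {A}.

8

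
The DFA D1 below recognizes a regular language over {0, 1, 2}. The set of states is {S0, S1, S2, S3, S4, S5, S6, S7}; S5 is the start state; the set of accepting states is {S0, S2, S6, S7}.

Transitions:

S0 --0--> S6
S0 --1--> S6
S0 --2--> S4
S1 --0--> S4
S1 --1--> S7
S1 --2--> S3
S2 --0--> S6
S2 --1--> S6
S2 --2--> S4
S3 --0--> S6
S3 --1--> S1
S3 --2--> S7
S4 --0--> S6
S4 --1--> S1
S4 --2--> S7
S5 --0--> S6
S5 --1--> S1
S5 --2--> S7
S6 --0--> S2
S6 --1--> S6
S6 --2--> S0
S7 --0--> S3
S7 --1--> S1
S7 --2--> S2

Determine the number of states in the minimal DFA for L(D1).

5

Every state is reachable, so we keep all 8.
Initial partition by acceptance: {S0,S2,S6,S7} | {S1,S3,S4,S5}.
On input 0, block {S0,S2,S6,S7} splits into {S0,S2,S6} and {S7}.
On input 2, block {S0,S2,S6} splits into {S0,S2} and {S6}.
Refine {S1,S3,S4,S5} on symbol 0: members go to different blocks, giving {S3,S4,S5} and {S1}.
No further refinement is possible. Final partition (5 blocks): {S0,S2} | {S3,S4,S5} | {S7} | {S6} | {S1}.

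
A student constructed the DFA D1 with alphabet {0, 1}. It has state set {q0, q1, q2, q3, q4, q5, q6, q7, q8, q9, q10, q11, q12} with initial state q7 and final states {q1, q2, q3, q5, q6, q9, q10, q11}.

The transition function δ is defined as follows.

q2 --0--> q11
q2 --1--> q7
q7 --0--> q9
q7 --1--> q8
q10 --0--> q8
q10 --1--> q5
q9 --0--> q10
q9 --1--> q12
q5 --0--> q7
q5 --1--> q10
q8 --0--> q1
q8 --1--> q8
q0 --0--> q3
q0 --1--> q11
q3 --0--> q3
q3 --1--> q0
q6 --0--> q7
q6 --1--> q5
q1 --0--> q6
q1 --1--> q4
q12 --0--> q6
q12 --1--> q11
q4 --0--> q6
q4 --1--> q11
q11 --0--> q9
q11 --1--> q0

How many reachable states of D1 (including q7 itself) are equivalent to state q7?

2

First remove the unreachable states {q2}; 12 states remain.
Start with accepting vs non-accepting: {q1,q3,q5,q6,q9,q10,q11} | {q0,q4,q7,q8,q12}.
Split {q1,q3,q5,q6,q9,q10,q11} by δ(·,0) → {q1,q3,q9,q11} and {q5,q6,q10}.
On input 0, block {q1,q3,q9,q11} splits into {q1,q9} and {q3,q11}.
Split {q0,q4,q7,q8,q12} by δ(·,0) → {q4,q12} and {q7,q8} and {q0}.
Split {q3,q11} by δ(·,0) → {q3} and {q11}.
No further refinement is possible. Final partition (7 blocks): {q1,q9} | {q4,q12} | {q5,q6,q10} | {q3} | {q7,q8} | {q0} | {q11}.
State q7 belongs to the block {q7,q8}, which has 2 states.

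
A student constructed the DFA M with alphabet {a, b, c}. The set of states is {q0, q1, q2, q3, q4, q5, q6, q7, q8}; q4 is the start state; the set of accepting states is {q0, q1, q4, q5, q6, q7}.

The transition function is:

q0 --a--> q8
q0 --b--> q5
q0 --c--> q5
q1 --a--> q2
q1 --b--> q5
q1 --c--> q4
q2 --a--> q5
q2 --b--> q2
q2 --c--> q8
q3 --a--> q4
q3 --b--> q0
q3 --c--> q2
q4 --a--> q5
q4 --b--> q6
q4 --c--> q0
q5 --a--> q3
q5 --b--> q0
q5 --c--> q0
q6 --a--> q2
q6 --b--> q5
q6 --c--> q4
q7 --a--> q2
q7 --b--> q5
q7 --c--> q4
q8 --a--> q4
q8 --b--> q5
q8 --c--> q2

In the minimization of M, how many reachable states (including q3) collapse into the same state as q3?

Reachable states from the start: {q0,q2,q3,q4,q5,q6,q8}. Unreachable: {q1,q7} — drop them.
Initial partition by acceptance: {q0,q4,q5,q6} | {q2,q3,q8}.
Refine {q0,q4,q5,q6} on symbol a: members go to different blocks, giving {q0,q5,q6} and {q4}.
Split {q0,q5,q6} by δ(·,c) → {q0,q5} and {q6}.
Split {q2,q3,q8} by δ(·,a) → {q3,q8} and {q2}.
Stable partition: {q0,q5} | {q3,q8} | {q4} | {q6} | {q2} — 5 equivalence classes.
The equivalence class containing q3 is {q3,q8}, of size 2.

2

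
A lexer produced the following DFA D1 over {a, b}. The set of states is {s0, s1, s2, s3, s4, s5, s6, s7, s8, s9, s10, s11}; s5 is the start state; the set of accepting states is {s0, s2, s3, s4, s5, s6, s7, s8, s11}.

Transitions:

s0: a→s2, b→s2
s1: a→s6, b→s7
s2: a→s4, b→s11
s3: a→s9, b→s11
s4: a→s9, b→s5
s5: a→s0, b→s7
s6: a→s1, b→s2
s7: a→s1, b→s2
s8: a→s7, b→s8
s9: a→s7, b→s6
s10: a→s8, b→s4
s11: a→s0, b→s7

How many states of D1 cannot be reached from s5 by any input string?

3

BFS from s5 reaches {s0, s1, s2, s4, s5, s6, s7, s9, s11}; the 3 state(s) s3, s8, s10 are never visited.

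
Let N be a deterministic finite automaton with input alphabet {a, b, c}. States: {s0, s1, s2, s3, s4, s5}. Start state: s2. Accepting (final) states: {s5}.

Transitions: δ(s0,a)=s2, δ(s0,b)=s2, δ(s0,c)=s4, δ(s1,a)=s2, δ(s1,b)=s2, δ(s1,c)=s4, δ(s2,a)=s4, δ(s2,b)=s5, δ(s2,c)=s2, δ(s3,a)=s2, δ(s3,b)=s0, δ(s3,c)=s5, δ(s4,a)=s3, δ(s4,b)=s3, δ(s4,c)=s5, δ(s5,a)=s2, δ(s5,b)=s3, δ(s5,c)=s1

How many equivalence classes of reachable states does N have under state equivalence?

5

All states are reachable from the start state.
Start with accepting vs non-accepting: {s5} | {s0,s1,s2,s3,s4}.
On input b, block {s0,s1,s2,s3,s4} splits into {s0,s1,s3,s4} and {s2}.
On input a, block {s0,s1,s3,s4} splits into {s0,s1,s3} and {s4}.
Refine {s0,s1,s3} on symbol b: members go to different blocks, giving {s0,s1} and {s3}.
Stable partition: {s5} | {s0,s1} | {s2} | {s4} | {s3} — 5 equivalence classes.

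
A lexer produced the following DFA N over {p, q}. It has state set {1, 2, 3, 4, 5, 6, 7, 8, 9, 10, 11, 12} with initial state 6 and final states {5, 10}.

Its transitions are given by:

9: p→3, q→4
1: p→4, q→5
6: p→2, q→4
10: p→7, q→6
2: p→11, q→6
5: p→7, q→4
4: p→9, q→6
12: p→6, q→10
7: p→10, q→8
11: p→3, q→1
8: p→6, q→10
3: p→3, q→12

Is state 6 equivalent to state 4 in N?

Initial partition by acceptance: {5,10} | {1,2,3,4,6,7,8,9,11,12}.
Split {1,2,3,4,6,7,8,9,11,12} by δ(·,p) → {1,2,3,4,6,8,9,11,12} and {7}.
Refine {1,2,3,4,6,8,9,11,12} on symbol q: members go to different blocks, giving {2,3,4,6,9,11} and {1,8,12}.
Split {2,3,4,6,9,11} by δ(·,q) → {2,4,6,9} and {3,11}.
Refine {2,4,6,9} on symbol p: members go to different blocks, giving {2,9} and {4,6}.
The partition is now stable with 6 blocks: {5,10} | {2,9} | {7} | {1,8,12} | {3,11} | {4,6}.
6 and 4 lie in the same block of the stable partition, so they are equivalent — no string distinguishes them.

Yes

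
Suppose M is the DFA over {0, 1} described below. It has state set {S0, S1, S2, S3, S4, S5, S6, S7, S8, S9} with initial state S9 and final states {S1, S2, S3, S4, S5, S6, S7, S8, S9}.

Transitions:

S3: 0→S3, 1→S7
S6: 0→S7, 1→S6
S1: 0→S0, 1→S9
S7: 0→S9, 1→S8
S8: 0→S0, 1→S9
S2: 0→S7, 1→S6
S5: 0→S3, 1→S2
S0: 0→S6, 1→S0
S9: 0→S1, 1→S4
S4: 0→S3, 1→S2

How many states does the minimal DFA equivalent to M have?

7

Reachable states from the start: {S0,S1,S2,S3,S4,S6,S7,S8,S9}. Unreachable: {S5} — drop them.
P0 = {S1,S2,S3,S4,S6,S7,S8,S9} | {S0}.
Split {S1,S2,S3,S4,S6,S7,S8,S9} by δ(·,0) → {S2,S3,S4,S6,S7,S9} and {S1,S8}.
Split {S2,S3,S4,S6,S7,S9} by δ(·,0) → {S2,S3,S4,S6,S7} and {S9}.
On input 0, block {S2,S3,S4,S6,S7} splits into {S2,S3,S4,S6} and {S7}.
Split {S2,S3,S4,S6} by δ(·,0) → {S2,S6} and {S3,S4}.
On input 1, block {S3,S4} splits into {S3} and {S4}.
The partition is now stable with 7 blocks: {S2,S6} | {S0} | {S1,S8} | {S9} | {S7} | {S3} | {S4}.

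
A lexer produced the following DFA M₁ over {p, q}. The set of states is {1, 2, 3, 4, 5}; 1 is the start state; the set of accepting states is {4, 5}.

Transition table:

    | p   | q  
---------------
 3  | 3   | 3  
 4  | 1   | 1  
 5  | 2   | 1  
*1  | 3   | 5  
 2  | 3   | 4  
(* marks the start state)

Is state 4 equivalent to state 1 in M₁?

No

P0 = {4,5} | {1,2,3}.
On input q, block {1,2,3} splits into {1,2} and {3}.
Stable partition: {4,5} | {1,2} | {3} — 3 equivalence classes.
4 and 1 end up in different blocks, so they are distinguishable. For instance, the string 'ε' is accepted from only 4.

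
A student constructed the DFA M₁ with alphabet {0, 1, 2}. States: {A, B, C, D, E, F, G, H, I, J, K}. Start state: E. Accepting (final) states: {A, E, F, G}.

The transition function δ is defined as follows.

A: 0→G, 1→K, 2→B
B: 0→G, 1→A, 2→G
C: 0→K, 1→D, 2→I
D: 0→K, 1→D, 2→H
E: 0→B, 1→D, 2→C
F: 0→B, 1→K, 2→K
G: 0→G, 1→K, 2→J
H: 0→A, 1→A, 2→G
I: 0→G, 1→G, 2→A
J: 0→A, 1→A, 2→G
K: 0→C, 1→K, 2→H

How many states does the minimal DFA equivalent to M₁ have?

4

States {F} cannot be reached from the start state, so discard them.
Start with accepting vs non-accepting: {A,E,G} | {B,C,D,H,I,J,K}.
Split {A,E,G} by δ(·,0) → {A,G} and {E}.
Refine {B,C,D,H,I,J,K} on symbol 0: members go to different blocks, giving {B,H,I,J} and {C,D,K}.
Stable partition: {A,G} | {B,H,I,J} | {E} | {C,D,K} — 4 equivalence classes.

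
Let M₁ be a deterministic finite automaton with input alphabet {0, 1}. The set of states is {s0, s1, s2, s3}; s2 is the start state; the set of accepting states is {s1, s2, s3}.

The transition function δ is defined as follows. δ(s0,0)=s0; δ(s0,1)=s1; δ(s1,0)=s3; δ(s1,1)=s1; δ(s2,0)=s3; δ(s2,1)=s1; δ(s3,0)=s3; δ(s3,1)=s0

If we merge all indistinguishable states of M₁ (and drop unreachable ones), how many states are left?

Every state is reachable, so we keep all 4.
Start with accepting vs non-accepting: {s1,s2,s3} | {s0}.
Refine {s1,s2,s3} on symbol 1: members go to different blocks, giving {s1,s2} and {s3}.
Stable partition: {s1,s2} | {s0} | {s3} — 3 equivalence classes.

3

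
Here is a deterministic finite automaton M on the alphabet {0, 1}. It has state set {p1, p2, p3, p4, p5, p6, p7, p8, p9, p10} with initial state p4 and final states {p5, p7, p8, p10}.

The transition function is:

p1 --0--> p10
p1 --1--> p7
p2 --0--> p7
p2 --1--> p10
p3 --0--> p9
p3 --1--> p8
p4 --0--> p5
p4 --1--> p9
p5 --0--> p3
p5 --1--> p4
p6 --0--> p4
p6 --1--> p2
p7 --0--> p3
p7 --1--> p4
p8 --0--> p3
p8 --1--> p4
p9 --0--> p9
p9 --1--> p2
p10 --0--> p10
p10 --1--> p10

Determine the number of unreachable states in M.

No path from p4 leads to p1, p6; the other 8 states are all reachable.

2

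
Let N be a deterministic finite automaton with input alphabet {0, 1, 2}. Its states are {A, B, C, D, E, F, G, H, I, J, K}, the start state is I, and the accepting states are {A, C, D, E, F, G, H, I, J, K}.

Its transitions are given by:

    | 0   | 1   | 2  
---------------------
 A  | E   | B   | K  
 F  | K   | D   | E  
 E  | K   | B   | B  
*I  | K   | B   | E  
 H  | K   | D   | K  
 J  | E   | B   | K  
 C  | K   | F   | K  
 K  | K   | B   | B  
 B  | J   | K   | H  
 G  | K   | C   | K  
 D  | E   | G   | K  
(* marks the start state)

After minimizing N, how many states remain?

Reachable states from the start: {B,C,D,E,F,G,H,I,J,K}. Unreachable: {A} — drop them.
P0 = {C,D,E,F,G,H,I,J,K} | {B}.
Split {C,D,E,F,G,H,I,J,K} by δ(·,1) → {C,D,F,G,H} and {E,I,J,K}.
Split {E,I,J,K} by δ(·,2) → {E,K} and {I,J}.
Stable partition: {C,D,F,G,H} | {B} | {E,K} | {I,J} — 4 equivalence classes.

4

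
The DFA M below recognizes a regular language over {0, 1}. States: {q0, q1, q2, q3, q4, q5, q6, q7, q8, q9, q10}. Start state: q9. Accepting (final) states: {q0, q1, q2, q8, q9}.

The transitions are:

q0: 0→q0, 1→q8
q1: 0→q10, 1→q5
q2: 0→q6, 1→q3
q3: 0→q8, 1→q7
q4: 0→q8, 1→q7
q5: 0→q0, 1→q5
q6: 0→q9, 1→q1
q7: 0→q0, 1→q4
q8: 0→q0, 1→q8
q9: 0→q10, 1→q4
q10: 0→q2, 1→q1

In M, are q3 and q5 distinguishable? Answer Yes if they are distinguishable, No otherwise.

No

Initial partition by acceptance: {q0,q1,q2,q8,q9} | {q3,q4,q5,q6,q7,q10}.
Split {q0,q1,q2,q8,q9} by δ(·,0) → {q1,q2,q9} and {q0,q8}.
Refine {q3,q4,q5,q6,q7,q10} on symbol 0: members go to different blocks, giving {q3,q4,q5,q7} and {q6,q10}.
Stable partition: {q1,q2,q9} | {q3,q4,q5,q7} | {q0,q8} | {q6,q10} — 4 equivalence classes.
q3 and q5 lie in the same block of the stable partition, so they are equivalent — no string distinguishes them.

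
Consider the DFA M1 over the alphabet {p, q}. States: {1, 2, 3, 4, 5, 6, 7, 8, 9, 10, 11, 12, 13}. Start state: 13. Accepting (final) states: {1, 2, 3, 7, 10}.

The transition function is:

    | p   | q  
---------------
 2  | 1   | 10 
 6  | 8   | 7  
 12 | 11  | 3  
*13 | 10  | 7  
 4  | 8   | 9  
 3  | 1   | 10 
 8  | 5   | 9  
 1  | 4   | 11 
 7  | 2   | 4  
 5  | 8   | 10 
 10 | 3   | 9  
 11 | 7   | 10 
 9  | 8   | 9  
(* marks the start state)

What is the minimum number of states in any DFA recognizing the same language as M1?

7

Reachable states from the start: {1,2,3,4,5,7,8,9,10,11,13}. Unreachable: {6,12} — drop them.
Initial partition by acceptance: {1,2,3,7,10} | {4,5,8,9,11,13}.
On input p, block {1,2,3,7,10} splits into {2,3,7,10} and {1}.
Split {2,3,7,10} by δ(·,p) → {2,3} and {7,10}.
Split {4,5,8,9,11,13} by δ(·,p) → {4,5,8,9} and {11,13}.
Refine {4,5,8,9} on symbol q: members go to different blocks, giving {4,8,9} and {5}.
Split {4,8,9} by δ(·,p) → {4,9} and {8}.
The partition is now stable with 7 blocks: {2,3} | {4,9} | {1} | {7,10} | {11,13} | {5} | {8}.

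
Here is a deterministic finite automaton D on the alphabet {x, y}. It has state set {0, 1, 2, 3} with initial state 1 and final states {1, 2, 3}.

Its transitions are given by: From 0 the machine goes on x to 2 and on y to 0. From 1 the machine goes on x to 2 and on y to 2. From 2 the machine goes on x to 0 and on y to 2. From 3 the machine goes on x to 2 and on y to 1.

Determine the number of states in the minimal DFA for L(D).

First remove the unreachable states {3}; 3 states remain.
Initial partition by acceptance: {1,2} | {0}.
On input x, block {1,2} splits into {1} and {2}.
No further refinement is possible. Final partition (3 blocks): {1} | {0} | {2}.

3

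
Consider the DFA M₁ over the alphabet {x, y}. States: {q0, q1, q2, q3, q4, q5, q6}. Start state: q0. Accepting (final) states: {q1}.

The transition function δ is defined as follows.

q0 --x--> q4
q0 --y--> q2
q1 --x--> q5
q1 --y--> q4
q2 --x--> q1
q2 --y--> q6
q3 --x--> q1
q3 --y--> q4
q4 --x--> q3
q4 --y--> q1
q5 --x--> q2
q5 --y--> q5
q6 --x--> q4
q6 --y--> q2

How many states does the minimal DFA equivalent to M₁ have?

All states are reachable from the start state.
Initial partition by acceptance: {q1} | {q0,q2,q3,q4,q5,q6}.
Split {q0,q2,q3,q4,q5,q6} by δ(·,x) → {q0,q4,q5,q6} and {q2,q3}.
Split {q0,q4,q5,q6} by δ(·,x) → {q0,q6} and {q4,q5}.
On input y, block {q2,q3} splits into {q2} and {q3}.
On input x, block {q4,q5} splits into {q4} and {q5}.
Stable partition: {q1} | {q0,q6} | {q2} | {q4} | {q3} | {q5} — 6 equivalence classes.

6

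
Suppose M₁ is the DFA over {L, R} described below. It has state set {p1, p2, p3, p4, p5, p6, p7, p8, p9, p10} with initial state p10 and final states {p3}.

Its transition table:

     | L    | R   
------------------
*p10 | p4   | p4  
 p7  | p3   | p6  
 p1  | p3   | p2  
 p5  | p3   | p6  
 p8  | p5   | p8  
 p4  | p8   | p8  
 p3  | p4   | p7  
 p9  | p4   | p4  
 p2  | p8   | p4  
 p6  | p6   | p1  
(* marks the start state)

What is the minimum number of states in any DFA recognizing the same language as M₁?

Reachable states from the start: {p1,p2,p3,p4,p5,p6,p7,p8,p10}. Unreachable: {p9} — drop them.
Initial partition by acceptance: {p3} | {p1,p2,p4,p5,p6,p7,p8,p10}.
Split {p1,p2,p4,p5,p6,p7,p8,p10} by δ(·,L) → {p2,p4,p6,p8,p10} and {p1,p5,p7}.
On input L, block {p2,p4,p6,p8,p10} splits into {p2,p4,p6,p10} and {p8}.
Refine {p2,p4,p6,p10} on symbol L: members go to different blocks, giving {p2,p4} and {p6,p10}.
On input R, block {p2,p4} splits into {p2} and {p4}.
On input R, block {p1,p5,p7} splits into {p5,p7} and {p1}.
On input L, block {p6,p10} splits into {p6} and {p10}.
Stable partition: {p3} | {p2} | {p5,p7} | {p8} | {p6} | {p4} | {p1} | {p10} — 8 equivalence classes.

8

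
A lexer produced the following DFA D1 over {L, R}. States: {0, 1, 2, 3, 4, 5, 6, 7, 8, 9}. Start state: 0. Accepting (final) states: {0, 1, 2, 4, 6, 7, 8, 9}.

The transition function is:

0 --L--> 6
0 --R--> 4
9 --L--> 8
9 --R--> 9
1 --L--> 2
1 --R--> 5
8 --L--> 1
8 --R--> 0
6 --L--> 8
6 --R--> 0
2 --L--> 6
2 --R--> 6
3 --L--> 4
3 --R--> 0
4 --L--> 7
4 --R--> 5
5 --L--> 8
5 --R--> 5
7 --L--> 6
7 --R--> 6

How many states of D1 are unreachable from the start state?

No path from 0 leads to 3, 9; the other 8 states are all reachable.

2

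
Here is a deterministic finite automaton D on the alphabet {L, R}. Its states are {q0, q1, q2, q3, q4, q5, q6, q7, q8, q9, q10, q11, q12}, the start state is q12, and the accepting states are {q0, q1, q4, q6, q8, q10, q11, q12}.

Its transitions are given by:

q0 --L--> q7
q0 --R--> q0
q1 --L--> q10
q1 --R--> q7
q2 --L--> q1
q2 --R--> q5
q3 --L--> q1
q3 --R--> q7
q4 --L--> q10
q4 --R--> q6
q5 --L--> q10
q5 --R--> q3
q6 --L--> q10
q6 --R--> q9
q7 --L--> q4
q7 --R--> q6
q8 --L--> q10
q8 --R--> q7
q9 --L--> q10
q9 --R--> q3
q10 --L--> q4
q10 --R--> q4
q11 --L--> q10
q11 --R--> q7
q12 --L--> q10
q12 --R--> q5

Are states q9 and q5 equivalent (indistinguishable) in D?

States {q0,q2,q8,q11} cannot be reached from the start state, so discard them.
P0 = {q1,q4,q6,q10,q12} | {q3,q5,q7,q9}.
Split {q1,q4,q6,q10,q12} by δ(·,R) → {q1,q6,q12} and {q4,q10}.
Split {q3,q5,q7,q9} by δ(·,L) → {q5,q7,q9} and {q3}.
On input R, block {q5,q7,q9} splits into {q5,q9} and {q7}.
Split {q1,q6,q12} by δ(·,R) → {q6,q12} and {q1}.
On input R, block {q4,q10} splits into {q4} and {q10}.
The partition is now stable with 7 blocks: {q6,q12} | {q5,q9} | {q4} | {q3} | {q7} | {q1} | {q10}.
q9 and q5 lie in the same block of the stable partition, so they are equivalent — no string distinguishes them.

Yes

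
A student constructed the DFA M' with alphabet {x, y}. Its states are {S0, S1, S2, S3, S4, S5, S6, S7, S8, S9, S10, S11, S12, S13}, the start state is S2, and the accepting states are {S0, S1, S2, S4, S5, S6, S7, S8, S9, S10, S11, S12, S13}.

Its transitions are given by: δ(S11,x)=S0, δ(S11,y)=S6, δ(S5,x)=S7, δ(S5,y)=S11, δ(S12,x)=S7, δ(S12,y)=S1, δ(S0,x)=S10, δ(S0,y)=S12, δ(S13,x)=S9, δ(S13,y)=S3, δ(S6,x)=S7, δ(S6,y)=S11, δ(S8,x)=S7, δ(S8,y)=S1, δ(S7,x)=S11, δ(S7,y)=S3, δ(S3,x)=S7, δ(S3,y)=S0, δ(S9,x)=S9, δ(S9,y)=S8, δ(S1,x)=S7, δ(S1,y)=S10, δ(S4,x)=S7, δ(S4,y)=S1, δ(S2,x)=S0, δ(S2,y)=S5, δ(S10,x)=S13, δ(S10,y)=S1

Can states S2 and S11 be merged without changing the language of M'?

States {S4} cannot be reached from the start state, so discard them.
P0 = {S0,S1,S2,S5,S6,S7,S8,S9,S10,S11,S12,S13} | {S3}.
Split {S0,S1,S2,S5,S6,S7,S8,S9,S10,S11,S12,S13} by δ(·,y) → {S0,S1,S2,S5,S6,S8,S9,S10,S11,S12} and {S7,S13}.
Split {S0,S1,S2,S5,S6,S8,S9,S10,S11,S12} by δ(·,x) → {S1,S5,S6,S8,S10,S12} and {S0,S2,S9,S11}.
Split {S1,S5,S6,S8,S10,S12} by δ(·,y) → {S1,S8,S10,S12} and {S5,S6}.
On input x, block {S0,S2,S9,S11} splits into {S2,S9,S11} and {S0}.
Split {S2,S9,S11} by δ(·,x) → {S2,S11} and {S9}.
On input x, block {S7,S13} splits into {S7} and {S13}.
Split {S1,S8,S10,S12} by δ(·,x) → {S1,S8,S12} and {S10}.
Refine {S1,S8,S12} on symbol y: members go to different blocks, giving {S8,S12} and {S1}.
No further refinement is possible. Final partition (10 blocks): {S8,S12} | {S3} | {S7} | {S2,S11} | {S5,S6} | {S0} | {S9} | {S13} | {S10} | {S1}.
S2 and S11 lie in the same block of the stable partition, so they are equivalent — no string distinguishes them.

Yes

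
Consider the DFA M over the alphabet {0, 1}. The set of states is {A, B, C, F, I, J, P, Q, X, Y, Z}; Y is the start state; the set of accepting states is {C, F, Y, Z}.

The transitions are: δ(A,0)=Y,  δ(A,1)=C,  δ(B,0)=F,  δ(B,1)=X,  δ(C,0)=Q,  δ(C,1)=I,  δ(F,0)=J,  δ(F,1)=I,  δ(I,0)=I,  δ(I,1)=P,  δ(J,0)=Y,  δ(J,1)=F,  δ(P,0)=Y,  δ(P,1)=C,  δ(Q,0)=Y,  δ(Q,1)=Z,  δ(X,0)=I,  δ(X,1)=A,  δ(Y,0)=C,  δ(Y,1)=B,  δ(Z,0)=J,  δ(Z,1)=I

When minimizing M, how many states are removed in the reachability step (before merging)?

0

Every one of the 11 states is reachable from Y.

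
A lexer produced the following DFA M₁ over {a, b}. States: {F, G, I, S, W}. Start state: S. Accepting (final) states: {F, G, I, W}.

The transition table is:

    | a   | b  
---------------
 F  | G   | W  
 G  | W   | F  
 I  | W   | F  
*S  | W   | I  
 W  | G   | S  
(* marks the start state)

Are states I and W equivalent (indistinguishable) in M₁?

All states are reachable from the start state.
P0 = {F,G,I,W} | {S}.
On input b, block {F,G,I,W} splits into {F,G,I} and {W}.
Refine {F,G,I} on symbol a: members go to different blocks, giving {G,I} and {F}.
No further refinement is possible. Final partition (4 blocks): {G,I} | {S} | {W} | {F}.
I and W end up in different blocks, so they are distinguishable. For instance, the string 'b' is accepted from only I.

No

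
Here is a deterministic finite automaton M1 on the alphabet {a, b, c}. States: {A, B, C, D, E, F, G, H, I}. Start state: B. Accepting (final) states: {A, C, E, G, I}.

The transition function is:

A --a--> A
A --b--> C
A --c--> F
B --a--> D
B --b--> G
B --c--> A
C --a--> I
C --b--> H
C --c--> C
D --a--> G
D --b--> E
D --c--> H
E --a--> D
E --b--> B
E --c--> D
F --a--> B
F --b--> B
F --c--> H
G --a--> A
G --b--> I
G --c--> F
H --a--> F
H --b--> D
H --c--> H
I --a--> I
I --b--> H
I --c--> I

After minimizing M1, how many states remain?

7

Start with accepting vs non-accepting: {A,C,E,G,I} | {B,D,F,H}.
Split {A,C,E,G,I} by δ(·,a) → {A,C,G,I} and {E}.
On input b, block {A,C,G,I} splits into {A,G} and {C,I}.
On input a, block {B,D,F,H} splits into {B,F,H} and {D}.
Refine {B,F,H} on symbol a: members go to different blocks, giving {F,H} and {B}.
On input a, block {F,H} splits into {F} and {H}.
The partition is now stable with 7 blocks: {A,G} | {F} | {E} | {C,I} | {D} | {B} | {H}.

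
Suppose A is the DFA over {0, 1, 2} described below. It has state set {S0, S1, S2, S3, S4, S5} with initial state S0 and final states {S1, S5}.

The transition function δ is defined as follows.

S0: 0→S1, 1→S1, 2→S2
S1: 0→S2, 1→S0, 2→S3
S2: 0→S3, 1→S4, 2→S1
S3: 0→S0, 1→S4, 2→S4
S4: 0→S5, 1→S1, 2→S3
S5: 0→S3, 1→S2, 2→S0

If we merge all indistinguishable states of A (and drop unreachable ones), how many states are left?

Every state is reachable, so we keep all 6.
Start with accepting vs non-accepting: {S1,S5} | {S0,S2,S3,S4}.
On input 0, block {S0,S2,S3,S4} splits into {S0,S4} and {S2,S3}.
On input 1, block {S1,S5} splits into {S1} and {S5}.
Split {S0,S4} by δ(·,0) → {S0} and {S4}.
On input 0, block {S2,S3} splits into {S2} and {S3}.
Stable partition: {S1} | {S0} | {S2} | {S5} | {S4} | {S3} — 6 equivalence classes.

6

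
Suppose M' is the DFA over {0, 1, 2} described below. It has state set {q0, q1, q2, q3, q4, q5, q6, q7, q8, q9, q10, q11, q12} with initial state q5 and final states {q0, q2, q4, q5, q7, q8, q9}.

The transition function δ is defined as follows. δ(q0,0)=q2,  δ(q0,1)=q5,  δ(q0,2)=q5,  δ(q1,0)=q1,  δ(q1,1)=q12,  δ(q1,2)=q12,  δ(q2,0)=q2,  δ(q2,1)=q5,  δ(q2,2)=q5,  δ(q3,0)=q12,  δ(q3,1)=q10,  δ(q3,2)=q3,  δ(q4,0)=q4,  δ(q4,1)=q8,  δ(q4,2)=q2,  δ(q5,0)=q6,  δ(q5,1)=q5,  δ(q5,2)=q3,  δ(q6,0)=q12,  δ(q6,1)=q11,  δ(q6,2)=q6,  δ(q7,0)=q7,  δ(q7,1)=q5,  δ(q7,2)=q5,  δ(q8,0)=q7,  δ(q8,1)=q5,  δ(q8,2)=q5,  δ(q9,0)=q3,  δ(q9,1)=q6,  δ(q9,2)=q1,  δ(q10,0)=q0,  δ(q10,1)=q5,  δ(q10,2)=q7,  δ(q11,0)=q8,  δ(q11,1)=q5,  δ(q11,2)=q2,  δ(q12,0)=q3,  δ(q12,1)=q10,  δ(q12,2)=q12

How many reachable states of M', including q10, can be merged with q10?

First remove the unreachable states {q1,q4,q9}; 10 states remain.
P0 = {q0,q2,q5,q7,q8} | {q3,q6,q10,q11,q12}.
Split {q0,q2,q5,q7,q8} by δ(·,0) → {q0,q2,q7,q8} and {q5}.
Split {q3,q6,q10,q11,q12} by δ(·,0) → {q3,q6,q12} and {q10,q11}.
Stable partition: {q0,q2,q7,q8} | {q3,q6,q12} | {q5} | {q10,q11} — 4 equivalence classes.
The equivalence class containing q10 is {q10,q11}, of size 2.

2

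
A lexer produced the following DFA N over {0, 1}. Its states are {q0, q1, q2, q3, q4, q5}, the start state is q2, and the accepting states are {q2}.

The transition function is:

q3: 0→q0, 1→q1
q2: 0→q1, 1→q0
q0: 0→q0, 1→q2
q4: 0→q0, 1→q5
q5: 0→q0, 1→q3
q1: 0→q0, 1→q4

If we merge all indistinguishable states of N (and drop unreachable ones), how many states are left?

3

All states are reachable from the start state.
Initial partition by acceptance: {q2} | {q0,q1,q3,q4,q5}.
Refine {q0,q1,q3,q4,q5} on symbol 1: members go to different blocks, giving {q1,q3,q4,q5} and {q0}.
No further refinement is possible. Final partition (3 blocks): {q2} | {q1,q3,q4,q5} | {q0}.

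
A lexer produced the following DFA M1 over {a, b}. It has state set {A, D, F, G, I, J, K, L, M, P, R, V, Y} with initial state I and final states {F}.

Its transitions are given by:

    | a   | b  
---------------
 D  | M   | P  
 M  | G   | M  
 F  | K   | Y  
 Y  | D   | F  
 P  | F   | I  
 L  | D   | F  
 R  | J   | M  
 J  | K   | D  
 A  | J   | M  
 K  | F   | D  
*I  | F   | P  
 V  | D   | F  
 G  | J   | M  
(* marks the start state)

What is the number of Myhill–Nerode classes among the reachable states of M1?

8

First remove the unreachable states {A,L,R,V}; 9 states remain.
P0 = {F} | {D,G,I,J,K,M,P,Y}.
Split {D,G,I,J,K,M,P,Y} by δ(·,a) → {D,G,J,M,Y} and {I,K,P}.
Refine {D,G,J,M,Y} on symbol a: members go to different blocks, giving {D,G,M,Y} and {J}.
On input a, block {D,G,M,Y} splits into {D,M,Y} and {G}.
On input a, block {D,M,Y} splits into {D,Y} and {M}.
On input a, block {D,Y} splits into {D} and {Y}.
Refine {I,K,P} on symbol b: members go to different blocks, giving {I,P} and {K}.
No further refinement is possible. Final partition (8 blocks): {F} | {D} | {I,P} | {J} | {G} | {M} | {Y} | {K}.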